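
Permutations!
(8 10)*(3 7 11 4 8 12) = (3 7 11 4 8 10 12) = [0, 1, 2, 7, 8, 5, 6, 11, 10, 9, 12, 4, 3]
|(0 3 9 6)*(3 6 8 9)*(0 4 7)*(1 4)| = |(0 6 1 4 7)(8 9)| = 10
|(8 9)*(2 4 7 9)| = |(2 4 7 9 8)| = 5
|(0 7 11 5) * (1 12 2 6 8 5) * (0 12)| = |(0 7 11 1)(2 6 8 5 12)| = 20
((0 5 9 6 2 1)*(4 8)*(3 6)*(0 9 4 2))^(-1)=((0 5 4 8 2 1 9 3 6))^(-1)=(0 6 3 9 1 2 8 4 5)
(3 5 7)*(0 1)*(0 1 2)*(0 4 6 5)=(0 2 4 6 5 7 3)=[2, 1, 4, 0, 6, 7, 5, 3]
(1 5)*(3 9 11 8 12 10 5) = [0, 3, 2, 9, 4, 1, 6, 7, 12, 11, 5, 8, 10] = (1 3 9 11 8 12 10 5)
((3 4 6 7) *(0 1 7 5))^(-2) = ((0 1 7 3 4 6 5))^(-2) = (0 6 3 1 5 4 7)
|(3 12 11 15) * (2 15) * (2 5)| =|(2 15 3 12 11 5)| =6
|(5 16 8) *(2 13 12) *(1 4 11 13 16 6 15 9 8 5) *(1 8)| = |(1 4 11 13 12 2 16 5 6 15 9)| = 11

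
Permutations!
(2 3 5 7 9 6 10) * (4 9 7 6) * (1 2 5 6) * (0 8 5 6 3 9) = (0 8 5 1 2 9 4)(6 10) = [8, 2, 9, 3, 0, 1, 10, 7, 5, 4, 6]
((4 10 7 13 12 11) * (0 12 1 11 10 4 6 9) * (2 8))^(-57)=((0 12 10 7 13 1 11 6 9)(2 8))^(-57)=(0 11 7)(1 10 9)(2 8)(6 13 12)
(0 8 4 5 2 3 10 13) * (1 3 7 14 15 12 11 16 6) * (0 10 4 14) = (0 8 14 15 12 11 16 6 1 3 4 5 2 7)(10 13) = [8, 3, 7, 4, 5, 2, 1, 0, 14, 9, 13, 16, 11, 10, 15, 12, 6]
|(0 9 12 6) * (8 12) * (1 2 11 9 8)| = |(0 8 12 6)(1 2 11 9)| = 4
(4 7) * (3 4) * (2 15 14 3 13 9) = (2 15 14 3 4 7 13 9) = [0, 1, 15, 4, 7, 5, 6, 13, 8, 2, 10, 11, 12, 9, 3, 14]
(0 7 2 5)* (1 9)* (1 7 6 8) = (0 6 8 1 9 7 2 5) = [6, 9, 5, 3, 4, 0, 8, 2, 1, 7]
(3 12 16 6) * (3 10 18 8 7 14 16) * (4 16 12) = (3 4 16 6 10 18 8 7 14 12) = [0, 1, 2, 4, 16, 5, 10, 14, 7, 9, 18, 11, 3, 13, 12, 15, 6, 17, 8]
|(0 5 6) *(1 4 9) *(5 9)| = 6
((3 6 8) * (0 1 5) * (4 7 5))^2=(0 4 5 1 7)(3 8 6)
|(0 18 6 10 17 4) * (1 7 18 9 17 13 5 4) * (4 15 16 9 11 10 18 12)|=|(0 11 10 13 5 15 16 9 17 1 7 12 4)(6 18)|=26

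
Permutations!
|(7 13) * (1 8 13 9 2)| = 6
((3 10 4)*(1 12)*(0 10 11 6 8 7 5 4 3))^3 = (0 11 7)(1 12)(3 8 4)(5 10 6) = ((0 10 3 11 6 8 7 5 4)(1 12))^3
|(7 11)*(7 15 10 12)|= |(7 11 15 10 12)|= 5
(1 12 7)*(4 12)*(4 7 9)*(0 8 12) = (0 8 12 9 4)(1 7) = [8, 7, 2, 3, 0, 5, 6, 1, 12, 4, 10, 11, 9]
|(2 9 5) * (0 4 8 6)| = |(0 4 8 6)(2 9 5)| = 12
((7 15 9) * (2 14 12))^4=(2 14 12)(7 15 9)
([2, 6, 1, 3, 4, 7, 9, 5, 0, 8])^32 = [1, 9, 6, 3, 4, 5, 8, 7, 2, 0]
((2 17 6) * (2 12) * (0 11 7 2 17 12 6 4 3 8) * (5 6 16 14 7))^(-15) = (0 3 17 2 14 6 11 8 4 12 7 16 5)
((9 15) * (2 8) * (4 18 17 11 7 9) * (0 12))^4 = ((0 12)(2 8)(4 18 17 11 7 9 15))^4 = (4 7 18 9 17 15 11)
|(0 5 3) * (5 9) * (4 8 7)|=|(0 9 5 3)(4 8 7)|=12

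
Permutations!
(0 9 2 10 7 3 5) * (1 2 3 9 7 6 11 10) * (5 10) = (0 7 9 3 10 6 11 5)(1 2) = [7, 2, 1, 10, 4, 0, 11, 9, 8, 3, 6, 5]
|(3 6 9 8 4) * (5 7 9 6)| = 6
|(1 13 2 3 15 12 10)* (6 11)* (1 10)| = 6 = |(1 13 2 3 15 12)(6 11)|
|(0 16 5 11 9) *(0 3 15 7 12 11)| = 6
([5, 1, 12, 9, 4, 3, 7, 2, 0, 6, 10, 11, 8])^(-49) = (0 7 5 2 3 12 9 8 6)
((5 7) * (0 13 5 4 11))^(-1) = (0 11 4 7 5 13)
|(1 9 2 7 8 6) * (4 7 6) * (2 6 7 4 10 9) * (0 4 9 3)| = |(0 4 9 6 1 2 7 8 10 3)| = 10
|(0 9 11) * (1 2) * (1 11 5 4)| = 7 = |(0 9 5 4 1 2 11)|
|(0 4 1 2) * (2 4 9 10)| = 4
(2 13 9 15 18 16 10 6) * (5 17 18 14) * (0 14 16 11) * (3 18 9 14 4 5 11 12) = (0 4 5 17 9 15 16 10 6 2 13 14 11)(3 18 12) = [4, 1, 13, 18, 5, 17, 2, 7, 8, 15, 6, 0, 3, 14, 11, 16, 10, 9, 12]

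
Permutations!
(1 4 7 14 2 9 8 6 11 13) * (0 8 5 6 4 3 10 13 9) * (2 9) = (0 8 4 7 14 9 5 6 11 2)(1 3 10 13) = [8, 3, 0, 10, 7, 6, 11, 14, 4, 5, 13, 2, 12, 1, 9]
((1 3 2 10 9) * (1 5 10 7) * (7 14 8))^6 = ((1 3 2 14 8 7)(5 10 9))^6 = (14)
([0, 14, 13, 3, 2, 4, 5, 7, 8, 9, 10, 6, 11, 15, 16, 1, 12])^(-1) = [0, 15, 4, 3, 5, 6, 11, 7, 8, 9, 10, 12, 16, 2, 1, 13, 14]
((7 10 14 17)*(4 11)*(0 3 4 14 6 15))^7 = ((0 3 4 11 14 17 7 10 6 15))^7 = (0 10 14 3 6 17 4 15 7 11)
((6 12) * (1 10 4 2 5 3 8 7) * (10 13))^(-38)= ((1 13 10 4 2 5 3 8 7)(6 12))^(-38)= (1 8 5 4 13 7 3 2 10)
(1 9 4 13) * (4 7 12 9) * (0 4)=(0 4 13 1)(7 12 9)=[4, 0, 2, 3, 13, 5, 6, 12, 8, 7, 10, 11, 9, 1]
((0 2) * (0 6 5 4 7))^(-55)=(0 7 4 5 6 2)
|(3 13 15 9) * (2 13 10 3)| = 4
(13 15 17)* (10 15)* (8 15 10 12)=[0, 1, 2, 3, 4, 5, 6, 7, 15, 9, 10, 11, 8, 12, 14, 17, 16, 13]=(8 15 17 13 12)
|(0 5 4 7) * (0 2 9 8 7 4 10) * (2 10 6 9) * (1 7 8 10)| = 10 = |(0 5 6 9 10)(1 7)|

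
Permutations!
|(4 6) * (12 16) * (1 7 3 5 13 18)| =6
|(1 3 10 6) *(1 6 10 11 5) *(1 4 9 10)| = 7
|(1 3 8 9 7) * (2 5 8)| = 7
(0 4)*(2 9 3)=[4, 1, 9, 2, 0, 5, 6, 7, 8, 3]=(0 4)(2 9 3)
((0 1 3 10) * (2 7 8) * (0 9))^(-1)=(0 9 10 3 1)(2 8 7)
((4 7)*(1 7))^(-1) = (1 4 7)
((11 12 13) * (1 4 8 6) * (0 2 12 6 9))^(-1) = ((0 2 12 13 11 6 1 4 8 9))^(-1) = (0 9 8 4 1 6 11 13 12 2)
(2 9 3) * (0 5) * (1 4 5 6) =(0 6 1 4 5)(2 9 3) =[6, 4, 9, 2, 5, 0, 1, 7, 8, 3]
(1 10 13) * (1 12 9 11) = [0, 10, 2, 3, 4, 5, 6, 7, 8, 11, 13, 1, 9, 12] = (1 10 13 12 9 11)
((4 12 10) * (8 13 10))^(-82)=(4 13 12 10 8)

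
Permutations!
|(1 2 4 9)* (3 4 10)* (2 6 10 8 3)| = |(1 6 10 2 8 3 4 9)| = 8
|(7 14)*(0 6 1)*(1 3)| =|(0 6 3 1)(7 14)| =4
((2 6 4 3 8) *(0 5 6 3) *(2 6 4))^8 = (8)(0 4 5)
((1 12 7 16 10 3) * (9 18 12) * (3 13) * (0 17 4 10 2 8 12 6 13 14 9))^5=(0 9 1 14 3 10 13 4 6 17 18)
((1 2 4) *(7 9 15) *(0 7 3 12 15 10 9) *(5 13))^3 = ((0 7)(1 2 4)(3 12 15)(5 13)(9 10))^3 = (15)(0 7)(5 13)(9 10)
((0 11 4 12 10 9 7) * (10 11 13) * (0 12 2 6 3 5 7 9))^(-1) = (0 10 13)(2 4 11 12 7 5 3 6)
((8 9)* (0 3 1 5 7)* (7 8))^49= ((0 3 1 5 8 9 7))^49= (9)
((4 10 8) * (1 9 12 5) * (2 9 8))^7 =((1 8 4 10 2 9 12 5))^7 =(1 5 12 9 2 10 4 8)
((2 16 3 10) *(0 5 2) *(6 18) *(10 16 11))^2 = (18)(0 2 10 5 11)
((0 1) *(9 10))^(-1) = ((0 1)(9 10))^(-1) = (0 1)(9 10)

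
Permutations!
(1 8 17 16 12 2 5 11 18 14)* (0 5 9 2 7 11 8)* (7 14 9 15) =(0 5 8 17 16 12 14 1)(2 15 7 11 18 9) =[5, 0, 15, 3, 4, 8, 6, 11, 17, 2, 10, 18, 14, 13, 1, 7, 12, 16, 9]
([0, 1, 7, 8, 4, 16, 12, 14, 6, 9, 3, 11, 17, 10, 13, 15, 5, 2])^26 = (2 8 14 12 10)(3 7 6 13 17)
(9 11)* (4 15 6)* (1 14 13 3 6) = [0, 14, 2, 6, 15, 5, 4, 7, 8, 11, 10, 9, 12, 3, 13, 1] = (1 14 13 3 6 4 15)(9 11)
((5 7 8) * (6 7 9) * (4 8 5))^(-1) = (4 8)(5 7 6 9)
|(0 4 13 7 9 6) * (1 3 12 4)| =|(0 1 3 12 4 13 7 9 6)| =9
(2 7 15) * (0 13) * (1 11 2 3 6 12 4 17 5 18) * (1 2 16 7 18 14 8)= [13, 11, 18, 6, 17, 14, 12, 15, 1, 9, 10, 16, 4, 0, 8, 3, 7, 5, 2]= (0 13)(1 11 16 7 15 3 6 12 4 17 5 14 8)(2 18)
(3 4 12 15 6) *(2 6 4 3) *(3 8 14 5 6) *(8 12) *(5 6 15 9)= (2 3 12 9 5 15 4 8 14 6)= [0, 1, 3, 12, 8, 15, 2, 7, 14, 5, 10, 11, 9, 13, 6, 4]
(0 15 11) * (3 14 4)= [15, 1, 2, 14, 3, 5, 6, 7, 8, 9, 10, 0, 12, 13, 4, 11]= (0 15 11)(3 14 4)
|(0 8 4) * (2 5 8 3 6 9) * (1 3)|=9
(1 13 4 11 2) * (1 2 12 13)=(4 11 12 13)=[0, 1, 2, 3, 11, 5, 6, 7, 8, 9, 10, 12, 13, 4]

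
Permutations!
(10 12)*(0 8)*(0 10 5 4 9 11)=(0 8 10 12 5 4 9 11)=[8, 1, 2, 3, 9, 4, 6, 7, 10, 11, 12, 0, 5]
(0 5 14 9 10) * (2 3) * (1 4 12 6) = [5, 4, 3, 2, 12, 14, 1, 7, 8, 10, 0, 11, 6, 13, 9] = (0 5 14 9 10)(1 4 12 6)(2 3)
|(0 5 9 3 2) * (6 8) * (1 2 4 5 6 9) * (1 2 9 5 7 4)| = |(0 6 8 5 2)(1 9 3)(4 7)| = 30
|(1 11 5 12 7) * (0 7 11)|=3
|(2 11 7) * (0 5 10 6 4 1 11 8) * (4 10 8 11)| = 6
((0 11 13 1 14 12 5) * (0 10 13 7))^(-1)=(0 7 11)(1 13 10 5 12 14)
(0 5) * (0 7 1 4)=(0 5 7 1 4)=[5, 4, 2, 3, 0, 7, 6, 1]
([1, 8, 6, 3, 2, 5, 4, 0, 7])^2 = [8, 7, 4, 3, 6, 5, 2, 1, 0]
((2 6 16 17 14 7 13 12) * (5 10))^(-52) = (2 14)(6 7)(12 17)(13 16)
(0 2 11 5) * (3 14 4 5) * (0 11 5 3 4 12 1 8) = (0 2 5 11 4 3 14 12 1 8) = [2, 8, 5, 14, 3, 11, 6, 7, 0, 9, 10, 4, 1, 13, 12]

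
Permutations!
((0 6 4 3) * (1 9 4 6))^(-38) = (0 9 3 1 4)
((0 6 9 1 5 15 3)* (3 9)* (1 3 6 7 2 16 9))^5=(0 3 9 16 2 7)(1 15 5)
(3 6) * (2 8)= (2 8)(3 6)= [0, 1, 8, 6, 4, 5, 3, 7, 2]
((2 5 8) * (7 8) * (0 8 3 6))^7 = (8)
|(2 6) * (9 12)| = |(2 6)(9 12)| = 2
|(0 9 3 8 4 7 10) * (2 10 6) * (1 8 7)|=|(0 9 3 7 6 2 10)(1 8 4)|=21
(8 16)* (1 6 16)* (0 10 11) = (0 10 11)(1 6 16 8) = [10, 6, 2, 3, 4, 5, 16, 7, 1, 9, 11, 0, 12, 13, 14, 15, 8]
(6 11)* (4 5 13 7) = [0, 1, 2, 3, 5, 13, 11, 4, 8, 9, 10, 6, 12, 7] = (4 5 13 7)(6 11)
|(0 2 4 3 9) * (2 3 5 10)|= |(0 3 9)(2 4 5 10)|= 12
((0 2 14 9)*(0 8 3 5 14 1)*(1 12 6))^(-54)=(0 2 12 6 1)(3 5 14 9 8)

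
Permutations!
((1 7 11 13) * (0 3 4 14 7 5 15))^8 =(0 5 13 7 4)(1 11 14 3 15)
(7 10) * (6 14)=(6 14)(7 10)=[0, 1, 2, 3, 4, 5, 14, 10, 8, 9, 7, 11, 12, 13, 6]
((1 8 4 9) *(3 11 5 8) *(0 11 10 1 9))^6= ((0 11 5 8 4)(1 3 10))^6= (0 11 5 8 4)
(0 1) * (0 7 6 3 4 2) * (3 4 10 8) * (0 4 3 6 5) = (0 1 7 5)(2 4)(3 10 8 6) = [1, 7, 4, 10, 2, 0, 3, 5, 6, 9, 8]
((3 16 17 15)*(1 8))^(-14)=((1 8)(3 16 17 15))^(-14)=(3 17)(15 16)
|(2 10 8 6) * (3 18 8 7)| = 7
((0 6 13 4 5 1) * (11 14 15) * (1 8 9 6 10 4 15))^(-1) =((0 10 4 5 8 9 6 13 15 11 14 1))^(-1) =(0 1 14 11 15 13 6 9 8 5 4 10)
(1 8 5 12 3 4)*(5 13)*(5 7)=(1 8 13 7 5 12 3 4)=[0, 8, 2, 4, 1, 12, 6, 5, 13, 9, 10, 11, 3, 7]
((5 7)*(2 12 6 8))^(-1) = (2 8 6 12)(5 7)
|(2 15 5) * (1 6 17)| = |(1 6 17)(2 15 5)| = 3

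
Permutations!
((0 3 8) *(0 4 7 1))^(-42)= ((0 3 8 4 7 1))^(-42)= (8)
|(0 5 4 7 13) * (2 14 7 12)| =|(0 5 4 12 2 14 7 13)| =8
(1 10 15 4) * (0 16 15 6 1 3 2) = (0 16 15 4 3 2)(1 10 6) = [16, 10, 0, 2, 3, 5, 1, 7, 8, 9, 6, 11, 12, 13, 14, 4, 15]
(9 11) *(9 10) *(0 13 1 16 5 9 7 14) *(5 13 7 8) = [7, 16, 2, 3, 4, 9, 6, 14, 5, 11, 8, 10, 12, 1, 0, 15, 13] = (0 7 14)(1 16 13)(5 9 11 10 8)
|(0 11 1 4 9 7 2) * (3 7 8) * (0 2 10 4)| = 6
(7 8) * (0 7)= (0 7 8)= [7, 1, 2, 3, 4, 5, 6, 8, 0]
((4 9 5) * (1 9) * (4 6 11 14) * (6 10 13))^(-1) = ((1 9 5 10 13 6 11 14 4))^(-1) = (1 4 14 11 6 13 10 5 9)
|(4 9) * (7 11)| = |(4 9)(7 11)| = 2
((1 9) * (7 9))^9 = ((1 7 9))^9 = (9)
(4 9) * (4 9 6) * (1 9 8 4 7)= (1 9 8 4 6 7)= [0, 9, 2, 3, 6, 5, 7, 1, 4, 8]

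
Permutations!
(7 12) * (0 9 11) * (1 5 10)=(0 9 11)(1 5 10)(7 12)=[9, 5, 2, 3, 4, 10, 6, 12, 8, 11, 1, 0, 7]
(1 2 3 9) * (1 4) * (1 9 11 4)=(1 2 3 11 4 9)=[0, 2, 3, 11, 9, 5, 6, 7, 8, 1, 10, 4]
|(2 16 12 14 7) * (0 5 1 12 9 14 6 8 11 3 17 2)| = |(0 5 1 12 6 8 11 3 17 2 16 9 14 7)| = 14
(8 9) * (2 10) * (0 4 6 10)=(0 4 6 10 2)(8 9)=[4, 1, 0, 3, 6, 5, 10, 7, 9, 8, 2]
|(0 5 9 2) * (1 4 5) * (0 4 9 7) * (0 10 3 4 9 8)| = |(0 1 8)(2 9)(3 4 5 7 10)| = 30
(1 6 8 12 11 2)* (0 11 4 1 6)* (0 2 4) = [11, 2, 6, 3, 1, 5, 8, 7, 12, 9, 10, 4, 0] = (0 11 4 1 2 6 8 12)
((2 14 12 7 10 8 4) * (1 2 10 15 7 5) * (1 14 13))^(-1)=(1 13 2)(4 8 10)(5 12 14)(7 15)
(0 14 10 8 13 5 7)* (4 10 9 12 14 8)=(0 8 13 5 7)(4 10)(9 12 14)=[8, 1, 2, 3, 10, 7, 6, 0, 13, 12, 4, 11, 14, 5, 9]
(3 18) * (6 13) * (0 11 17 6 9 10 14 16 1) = (0 11 17 6 13 9 10 14 16 1)(3 18) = [11, 0, 2, 18, 4, 5, 13, 7, 8, 10, 14, 17, 12, 9, 16, 15, 1, 6, 3]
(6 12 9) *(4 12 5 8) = (4 12 9 6 5 8) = [0, 1, 2, 3, 12, 8, 5, 7, 4, 6, 10, 11, 9]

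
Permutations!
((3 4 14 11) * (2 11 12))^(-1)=((2 11 3 4 14 12))^(-1)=(2 12 14 4 3 11)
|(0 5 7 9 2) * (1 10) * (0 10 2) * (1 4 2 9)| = 15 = |(0 5 7 1 9)(2 10 4)|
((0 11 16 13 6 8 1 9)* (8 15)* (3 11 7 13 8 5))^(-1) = (0 9 1 8 16 11 3 5 15 6 13 7)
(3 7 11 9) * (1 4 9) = [0, 4, 2, 7, 9, 5, 6, 11, 8, 3, 10, 1] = (1 4 9 3 7 11)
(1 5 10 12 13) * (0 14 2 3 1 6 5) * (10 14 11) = (0 11 10 12 13 6 5 14 2 3 1) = [11, 0, 3, 1, 4, 14, 5, 7, 8, 9, 12, 10, 13, 6, 2]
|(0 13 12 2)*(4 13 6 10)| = 7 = |(0 6 10 4 13 12 2)|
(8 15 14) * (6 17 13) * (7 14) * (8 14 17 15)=(6 15 7 17 13)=[0, 1, 2, 3, 4, 5, 15, 17, 8, 9, 10, 11, 12, 6, 14, 7, 16, 13]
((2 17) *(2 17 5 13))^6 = ((17)(2 5 13))^6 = (17)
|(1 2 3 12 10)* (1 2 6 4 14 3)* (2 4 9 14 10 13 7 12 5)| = 42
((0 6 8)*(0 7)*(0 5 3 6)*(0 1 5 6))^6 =(8)(0 5)(1 3) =((0 1 5 3)(6 8 7))^6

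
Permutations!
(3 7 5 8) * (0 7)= (0 7 5 8 3)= [7, 1, 2, 0, 4, 8, 6, 5, 3]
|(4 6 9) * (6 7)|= |(4 7 6 9)|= 4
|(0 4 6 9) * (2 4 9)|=|(0 9)(2 4 6)|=6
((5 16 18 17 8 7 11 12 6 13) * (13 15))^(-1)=((5 16 18 17 8 7 11 12 6 15 13))^(-1)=(5 13 15 6 12 11 7 8 17 18 16)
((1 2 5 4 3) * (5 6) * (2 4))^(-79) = (1 3 4)(2 5 6)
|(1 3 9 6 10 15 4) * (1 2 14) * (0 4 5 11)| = 12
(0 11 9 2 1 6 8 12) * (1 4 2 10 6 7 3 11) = [1, 7, 4, 11, 2, 5, 8, 3, 12, 10, 6, 9, 0] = (0 1 7 3 11 9 10 6 8 12)(2 4)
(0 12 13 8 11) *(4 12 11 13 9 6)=(0 11)(4 12 9 6)(8 13)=[11, 1, 2, 3, 12, 5, 4, 7, 13, 6, 10, 0, 9, 8]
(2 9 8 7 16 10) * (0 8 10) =(0 8 7 16)(2 9 10) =[8, 1, 9, 3, 4, 5, 6, 16, 7, 10, 2, 11, 12, 13, 14, 15, 0]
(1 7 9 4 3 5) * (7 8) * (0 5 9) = (0 5 1 8 7)(3 9 4) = [5, 8, 2, 9, 3, 1, 6, 0, 7, 4]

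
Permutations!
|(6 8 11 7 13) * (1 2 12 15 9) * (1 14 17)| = |(1 2 12 15 9 14 17)(6 8 11 7 13)| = 35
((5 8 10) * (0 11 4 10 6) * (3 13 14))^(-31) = (0 5 11 8 4 6 10)(3 14 13) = ((0 11 4 10 5 8 6)(3 13 14))^(-31)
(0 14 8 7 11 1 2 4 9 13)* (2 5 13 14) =[2, 5, 4, 3, 9, 13, 6, 11, 7, 14, 10, 1, 12, 0, 8] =(0 2 4 9 14 8 7 11 1 5 13)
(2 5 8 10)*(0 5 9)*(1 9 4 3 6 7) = (0 5 8 10 2 4 3 6 7 1 9) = [5, 9, 4, 6, 3, 8, 7, 1, 10, 0, 2]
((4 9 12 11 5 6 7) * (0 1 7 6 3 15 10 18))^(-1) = ((0 1 7 4 9 12 11 5 3 15 10 18))^(-1) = (0 18 10 15 3 5 11 12 9 4 7 1)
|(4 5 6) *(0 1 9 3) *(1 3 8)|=6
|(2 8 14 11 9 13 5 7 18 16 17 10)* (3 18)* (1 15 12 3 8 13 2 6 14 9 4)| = |(1 15 12 3 18 16 17 10 6 14 11 4)(2 13 5 7 8 9)| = 12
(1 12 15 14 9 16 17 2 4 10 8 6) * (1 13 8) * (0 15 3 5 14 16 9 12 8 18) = (0 15 16 17 2 4 10 1 8 6 13 18)(3 5 14 12) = [15, 8, 4, 5, 10, 14, 13, 7, 6, 9, 1, 11, 3, 18, 12, 16, 17, 2, 0]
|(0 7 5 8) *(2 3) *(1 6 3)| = |(0 7 5 8)(1 6 3 2)| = 4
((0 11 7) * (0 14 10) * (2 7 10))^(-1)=(0 10 11)(2 14 7)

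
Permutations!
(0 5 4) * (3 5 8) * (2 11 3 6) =[8, 1, 11, 5, 0, 4, 2, 7, 6, 9, 10, 3] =(0 8 6 2 11 3 5 4)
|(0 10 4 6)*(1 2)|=|(0 10 4 6)(1 2)|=4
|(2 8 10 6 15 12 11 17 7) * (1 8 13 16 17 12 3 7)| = 22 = |(1 8 10 6 15 3 7 2 13 16 17)(11 12)|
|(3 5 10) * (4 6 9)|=|(3 5 10)(4 6 9)|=3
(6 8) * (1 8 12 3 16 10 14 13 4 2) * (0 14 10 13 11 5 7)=[14, 8, 1, 16, 2, 7, 12, 0, 6, 9, 10, 5, 3, 4, 11, 15, 13]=(0 14 11 5 7)(1 8 6 12 3 16 13 4 2)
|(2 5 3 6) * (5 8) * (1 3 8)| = |(1 3 6 2)(5 8)| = 4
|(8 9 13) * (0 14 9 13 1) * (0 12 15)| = |(0 14 9 1 12 15)(8 13)| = 6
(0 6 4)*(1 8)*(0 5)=[6, 8, 2, 3, 5, 0, 4, 7, 1]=(0 6 4 5)(1 8)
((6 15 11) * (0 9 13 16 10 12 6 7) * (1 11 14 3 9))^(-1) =((0 1 11 7)(3 9 13 16 10 12 6 15 14))^(-1) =(0 7 11 1)(3 14 15 6 12 10 16 13 9)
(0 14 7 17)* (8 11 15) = (0 14 7 17)(8 11 15) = [14, 1, 2, 3, 4, 5, 6, 17, 11, 9, 10, 15, 12, 13, 7, 8, 16, 0]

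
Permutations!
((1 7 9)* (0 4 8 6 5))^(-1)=(0 5 6 8 4)(1 9 7)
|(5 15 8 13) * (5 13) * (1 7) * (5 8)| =2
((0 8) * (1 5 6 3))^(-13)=(0 8)(1 3 6 5)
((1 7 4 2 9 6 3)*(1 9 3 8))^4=((1 7 4 2 3 9 6 8))^4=(1 3)(2 8)(4 6)(7 9)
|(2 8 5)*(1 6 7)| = |(1 6 7)(2 8 5)| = 3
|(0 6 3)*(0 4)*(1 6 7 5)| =7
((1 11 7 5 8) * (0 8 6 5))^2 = (0 1 7 8 11)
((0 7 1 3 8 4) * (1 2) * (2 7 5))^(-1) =(0 4 8 3 1 2 5)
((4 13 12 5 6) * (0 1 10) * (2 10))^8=((0 1 2 10)(4 13 12 5 6))^8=(4 5 13 6 12)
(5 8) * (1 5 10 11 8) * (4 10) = (1 5)(4 10 11 8) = [0, 5, 2, 3, 10, 1, 6, 7, 4, 9, 11, 8]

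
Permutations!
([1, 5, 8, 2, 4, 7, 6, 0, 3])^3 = (8)(0 7 5 1)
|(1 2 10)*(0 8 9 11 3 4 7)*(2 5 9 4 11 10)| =4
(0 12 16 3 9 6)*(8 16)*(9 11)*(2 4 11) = [12, 1, 4, 2, 11, 5, 0, 7, 16, 6, 10, 9, 8, 13, 14, 15, 3] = (0 12 8 16 3 2 4 11 9 6)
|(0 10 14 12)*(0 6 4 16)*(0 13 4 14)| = 6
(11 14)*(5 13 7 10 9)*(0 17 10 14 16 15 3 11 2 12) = (0 17 10 9 5 13 7 14 2 12)(3 11 16 15) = [17, 1, 12, 11, 4, 13, 6, 14, 8, 5, 9, 16, 0, 7, 2, 3, 15, 10]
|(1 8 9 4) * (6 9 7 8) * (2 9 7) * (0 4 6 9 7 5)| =6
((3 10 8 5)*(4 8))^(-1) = (3 5 8 4 10) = ((3 10 4 8 5))^(-1)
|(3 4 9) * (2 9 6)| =|(2 9 3 4 6)| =5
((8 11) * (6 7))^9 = (6 7)(8 11)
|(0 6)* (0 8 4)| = |(0 6 8 4)| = 4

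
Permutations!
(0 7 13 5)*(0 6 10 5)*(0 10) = [7, 1, 2, 3, 4, 6, 0, 13, 8, 9, 5, 11, 12, 10] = (0 7 13 10 5 6)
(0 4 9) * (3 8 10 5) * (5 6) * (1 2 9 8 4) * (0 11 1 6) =(0 6 5 3 4 8 10)(1 2 9 11) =[6, 2, 9, 4, 8, 3, 5, 7, 10, 11, 0, 1]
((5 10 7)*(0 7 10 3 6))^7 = ((10)(0 7 5 3 6))^7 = (10)(0 5 6 7 3)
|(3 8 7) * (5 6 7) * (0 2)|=10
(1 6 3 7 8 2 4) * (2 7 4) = [0, 6, 2, 4, 1, 5, 3, 8, 7] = (1 6 3 4)(7 8)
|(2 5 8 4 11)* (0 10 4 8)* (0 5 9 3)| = 7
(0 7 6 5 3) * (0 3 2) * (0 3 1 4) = (0 7 6 5 2 3 1 4) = [7, 4, 3, 1, 0, 2, 5, 6]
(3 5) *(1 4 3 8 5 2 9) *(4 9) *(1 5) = (1 9 5 8)(2 4 3) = [0, 9, 4, 2, 3, 8, 6, 7, 1, 5]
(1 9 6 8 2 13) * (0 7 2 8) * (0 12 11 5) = (0 7 2 13 1 9 6 12 11 5) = [7, 9, 13, 3, 4, 0, 12, 2, 8, 6, 10, 5, 11, 1]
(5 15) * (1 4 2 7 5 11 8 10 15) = [0, 4, 7, 3, 2, 1, 6, 5, 10, 9, 15, 8, 12, 13, 14, 11] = (1 4 2 7 5)(8 10 15 11)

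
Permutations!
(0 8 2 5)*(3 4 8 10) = (0 10 3 4 8 2 5) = [10, 1, 5, 4, 8, 0, 6, 7, 2, 9, 3]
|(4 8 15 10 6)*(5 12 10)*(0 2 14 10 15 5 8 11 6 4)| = 28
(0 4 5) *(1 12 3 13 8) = (0 4 5)(1 12 3 13 8) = [4, 12, 2, 13, 5, 0, 6, 7, 1, 9, 10, 11, 3, 8]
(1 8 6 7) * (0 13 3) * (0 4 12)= (0 13 3 4 12)(1 8 6 7)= [13, 8, 2, 4, 12, 5, 7, 1, 6, 9, 10, 11, 0, 3]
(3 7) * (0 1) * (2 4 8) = [1, 0, 4, 7, 8, 5, 6, 3, 2] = (0 1)(2 4 8)(3 7)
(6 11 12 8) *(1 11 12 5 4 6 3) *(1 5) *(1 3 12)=(1 11 3 5 4 6)(8 12)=[0, 11, 2, 5, 6, 4, 1, 7, 12, 9, 10, 3, 8]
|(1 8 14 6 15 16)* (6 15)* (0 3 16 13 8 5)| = 20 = |(0 3 16 1 5)(8 14 15 13)|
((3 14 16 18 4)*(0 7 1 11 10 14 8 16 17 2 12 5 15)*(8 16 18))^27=((0 7 1 11 10 14 17 2 12 5 15)(3 16 8 18 4))^27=(0 14 15 10 5 11 12 1 2 7 17)(3 8 4 16 18)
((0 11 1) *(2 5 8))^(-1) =((0 11 1)(2 5 8))^(-1) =(0 1 11)(2 8 5)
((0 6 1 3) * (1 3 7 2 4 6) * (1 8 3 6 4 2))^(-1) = (0 3 8)(1 7) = ((0 8 3)(1 7))^(-1)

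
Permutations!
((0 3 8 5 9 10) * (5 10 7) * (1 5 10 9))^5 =(0 10 7 9 8 3)(1 5)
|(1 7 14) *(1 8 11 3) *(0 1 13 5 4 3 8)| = 4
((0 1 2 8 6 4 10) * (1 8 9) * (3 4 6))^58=(0 4 8 10 3)(1 2 9)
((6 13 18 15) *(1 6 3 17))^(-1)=((1 6 13 18 15 3 17))^(-1)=(1 17 3 15 18 13 6)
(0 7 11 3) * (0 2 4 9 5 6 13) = (0 7 11 3 2 4 9 5 6 13) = [7, 1, 4, 2, 9, 6, 13, 11, 8, 5, 10, 3, 12, 0]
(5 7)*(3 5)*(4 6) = (3 5 7)(4 6) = [0, 1, 2, 5, 6, 7, 4, 3]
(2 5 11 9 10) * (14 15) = (2 5 11 9 10)(14 15) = [0, 1, 5, 3, 4, 11, 6, 7, 8, 10, 2, 9, 12, 13, 15, 14]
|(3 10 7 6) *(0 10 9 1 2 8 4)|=10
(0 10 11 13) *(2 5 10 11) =(0 11 13)(2 5 10) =[11, 1, 5, 3, 4, 10, 6, 7, 8, 9, 2, 13, 12, 0]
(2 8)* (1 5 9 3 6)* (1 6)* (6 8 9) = [0, 5, 9, 1, 4, 6, 8, 7, 2, 3] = (1 5 6 8 2 9 3)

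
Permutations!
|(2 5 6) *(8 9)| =6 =|(2 5 6)(8 9)|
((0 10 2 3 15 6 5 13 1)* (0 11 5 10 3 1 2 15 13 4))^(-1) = ((0 3 13 2 1 11 5 4)(6 10 15))^(-1) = (0 4 5 11 1 2 13 3)(6 15 10)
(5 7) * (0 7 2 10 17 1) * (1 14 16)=(0 7 5 2 10 17 14 16 1)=[7, 0, 10, 3, 4, 2, 6, 5, 8, 9, 17, 11, 12, 13, 16, 15, 1, 14]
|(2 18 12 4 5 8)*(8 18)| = 4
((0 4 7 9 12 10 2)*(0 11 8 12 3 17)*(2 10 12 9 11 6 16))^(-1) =(0 17 3 9 8 11 7 4)(2 16 6)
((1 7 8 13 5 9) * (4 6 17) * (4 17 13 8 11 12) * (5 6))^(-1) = ((17)(1 7 11 12 4 5 9)(6 13))^(-1) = (17)(1 9 5 4 12 11 7)(6 13)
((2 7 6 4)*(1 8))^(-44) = (8)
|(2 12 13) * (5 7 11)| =3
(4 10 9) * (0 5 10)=[5, 1, 2, 3, 0, 10, 6, 7, 8, 4, 9]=(0 5 10 9 4)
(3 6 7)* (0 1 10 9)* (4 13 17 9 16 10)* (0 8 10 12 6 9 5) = (0 1 4 13 17 5)(3 9 8 10 16 12 6 7) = [1, 4, 2, 9, 13, 0, 7, 3, 10, 8, 16, 11, 6, 17, 14, 15, 12, 5]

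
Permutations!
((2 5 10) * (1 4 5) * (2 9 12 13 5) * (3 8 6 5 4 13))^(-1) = (1 2 4 13)(3 12 9 10 5 6 8)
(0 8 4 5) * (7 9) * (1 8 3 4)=(0 3 4 5)(1 8)(7 9)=[3, 8, 2, 4, 5, 0, 6, 9, 1, 7]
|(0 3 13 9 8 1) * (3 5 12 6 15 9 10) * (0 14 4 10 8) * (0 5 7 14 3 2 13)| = |(0 7 14 4 10 2 13 8 1 3)(5 12 6 15 9)| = 10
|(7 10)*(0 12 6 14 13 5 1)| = |(0 12 6 14 13 5 1)(7 10)| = 14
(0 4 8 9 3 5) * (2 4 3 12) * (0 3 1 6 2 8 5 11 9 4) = [1, 6, 0, 11, 5, 3, 2, 7, 4, 12, 10, 9, 8] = (0 1 6 2)(3 11 9 12 8 4 5)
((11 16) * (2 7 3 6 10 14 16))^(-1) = ((2 7 3 6 10 14 16 11))^(-1) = (2 11 16 14 10 6 3 7)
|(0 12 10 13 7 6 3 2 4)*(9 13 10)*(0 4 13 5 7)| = 9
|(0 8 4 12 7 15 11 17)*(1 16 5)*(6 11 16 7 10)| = 40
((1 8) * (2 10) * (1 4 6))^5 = ((1 8 4 6)(2 10))^5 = (1 8 4 6)(2 10)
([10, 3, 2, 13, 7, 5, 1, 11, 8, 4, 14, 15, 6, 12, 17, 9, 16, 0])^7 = [17, 13, 2, 12, 11, 5, 3, 15, 8, 7, 0, 9, 1, 6, 10, 4, 16, 14]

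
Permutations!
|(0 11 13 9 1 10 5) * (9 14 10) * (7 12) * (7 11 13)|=|(0 13 14 10 5)(1 9)(7 12 11)|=30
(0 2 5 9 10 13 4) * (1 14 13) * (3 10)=(0 2 5 9 3 10 1 14 13 4)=[2, 14, 5, 10, 0, 9, 6, 7, 8, 3, 1, 11, 12, 4, 13]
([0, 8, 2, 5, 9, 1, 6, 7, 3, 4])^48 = [0, 1, 2, 3, 4, 5, 6, 7, 8, 9]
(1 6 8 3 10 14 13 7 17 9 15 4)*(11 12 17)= (1 6 8 3 10 14 13 7 11 12 17 9 15 4)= [0, 6, 2, 10, 1, 5, 8, 11, 3, 15, 14, 12, 17, 7, 13, 4, 16, 9]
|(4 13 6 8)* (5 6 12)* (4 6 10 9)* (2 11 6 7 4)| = |(2 11 6 8 7 4 13 12 5 10 9)| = 11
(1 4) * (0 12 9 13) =[12, 4, 2, 3, 1, 5, 6, 7, 8, 13, 10, 11, 9, 0] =(0 12 9 13)(1 4)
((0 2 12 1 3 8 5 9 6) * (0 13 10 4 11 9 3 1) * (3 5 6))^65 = ((0 2 12)(3 8 6 13 10 4 11 9))^65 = (0 12 2)(3 8 6 13 10 4 11 9)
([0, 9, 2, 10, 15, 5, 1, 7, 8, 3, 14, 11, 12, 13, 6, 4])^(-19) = [0, 6, 2, 9, 15, 5, 14, 7, 8, 1, 3, 11, 12, 13, 10, 4]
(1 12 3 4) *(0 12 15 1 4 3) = (0 12)(1 15) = [12, 15, 2, 3, 4, 5, 6, 7, 8, 9, 10, 11, 0, 13, 14, 1]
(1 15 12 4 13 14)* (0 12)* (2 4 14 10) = (0 12 14 1 15)(2 4 13 10) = [12, 15, 4, 3, 13, 5, 6, 7, 8, 9, 2, 11, 14, 10, 1, 0]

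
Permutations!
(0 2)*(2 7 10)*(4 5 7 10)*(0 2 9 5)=(0 10 9 5 7 4)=[10, 1, 2, 3, 0, 7, 6, 4, 8, 5, 9]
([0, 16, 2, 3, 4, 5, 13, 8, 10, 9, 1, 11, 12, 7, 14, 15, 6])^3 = [0, 13, 2, 3, 4, 5, 8, 1, 16, 9, 6, 11, 12, 10, 14, 15, 7]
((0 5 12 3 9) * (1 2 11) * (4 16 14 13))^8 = (16)(0 3 5 9 12)(1 11 2)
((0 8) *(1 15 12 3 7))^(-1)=(0 8)(1 7 3 12 15)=((0 8)(1 15 12 3 7))^(-1)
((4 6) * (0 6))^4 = ((0 6 4))^4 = (0 6 4)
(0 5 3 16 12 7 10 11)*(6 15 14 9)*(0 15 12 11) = (0 5 3 16 11 15 14 9 6 12 7 10) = [5, 1, 2, 16, 4, 3, 12, 10, 8, 6, 0, 15, 7, 13, 9, 14, 11]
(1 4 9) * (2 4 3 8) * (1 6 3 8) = (1 8 2 4 9 6 3) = [0, 8, 4, 1, 9, 5, 3, 7, 2, 6]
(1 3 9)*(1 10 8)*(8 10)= [0, 3, 2, 9, 4, 5, 6, 7, 1, 8, 10]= (10)(1 3 9 8)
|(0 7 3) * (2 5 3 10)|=|(0 7 10 2 5 3)|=6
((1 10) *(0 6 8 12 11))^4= (0 11 12 8 6)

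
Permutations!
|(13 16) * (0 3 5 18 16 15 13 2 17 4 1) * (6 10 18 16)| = 24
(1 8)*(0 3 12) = (0 3 12)(1 8) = [3, 8, 2, 12, 4, 5, 6, 7, 1, 9, 10, 11, 0]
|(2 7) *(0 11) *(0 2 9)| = 5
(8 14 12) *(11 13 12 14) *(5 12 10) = (14)(5 12 8 11 13 10) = [0, 1, 2, 3, 4, 12, 6, 7, 11, 9, 5, 13, 8, 10, 14]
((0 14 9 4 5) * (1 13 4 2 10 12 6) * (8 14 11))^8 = (0 6 14 4 10 11 1 9 5 12 8 13 2) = ((0 11 8 14 9 2 10 12 6 1 13 4 5))^8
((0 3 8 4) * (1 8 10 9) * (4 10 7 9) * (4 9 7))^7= (0 3 4)(1 9 10 8)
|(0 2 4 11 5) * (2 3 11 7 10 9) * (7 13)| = |(0 3 11 5)(2 4 13 7 10 9)| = 12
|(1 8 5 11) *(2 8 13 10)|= 7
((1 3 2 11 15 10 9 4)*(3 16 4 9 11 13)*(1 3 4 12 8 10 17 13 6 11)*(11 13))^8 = (1 8 16 10 12)(2 4 6 3 13)(11 17 15)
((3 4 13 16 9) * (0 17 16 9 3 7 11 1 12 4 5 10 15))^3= ((0 17 16 3 5 10 15)(1 12 4 13 9 7 11))^3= (0 3 15 16 10 17 5)(1 13 11 4 7 12 9)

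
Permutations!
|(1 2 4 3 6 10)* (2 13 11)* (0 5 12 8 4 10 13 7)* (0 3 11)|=|(0 5 12 8 4 11 2 10 1 7 3 6 13)|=13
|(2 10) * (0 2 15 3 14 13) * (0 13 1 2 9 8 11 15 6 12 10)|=9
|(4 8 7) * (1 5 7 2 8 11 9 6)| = |(1 5 7 4 11 9 6)(2 8)| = 14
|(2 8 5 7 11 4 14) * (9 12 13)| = |(2 8 5 7 11 4 14)(9 12 13)| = 21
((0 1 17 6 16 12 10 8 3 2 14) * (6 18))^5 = (0 16 2 18 8 1 12 14 6 3 17 10)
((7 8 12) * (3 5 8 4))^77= ((3 5 8 12 7 4))^77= (3 4 7 12 8 5)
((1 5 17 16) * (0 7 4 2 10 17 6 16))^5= (0 17 10 2 4 7)(1 5 6 16)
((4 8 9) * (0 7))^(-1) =((0 7)(4 8 9))^(-1) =(0 7)(4 9 8)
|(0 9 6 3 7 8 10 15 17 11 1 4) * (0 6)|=10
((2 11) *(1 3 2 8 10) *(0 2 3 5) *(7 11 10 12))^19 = (0 5 1 10 2)(7 12 8 11)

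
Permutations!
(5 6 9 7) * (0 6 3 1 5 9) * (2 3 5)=(0 6)(1 2 3)(7 9)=[6, 2, 3, 1, 4, 5, 0, 9, 8, 7]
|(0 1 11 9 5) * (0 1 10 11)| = |(0 10 11 9 5 1)| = 6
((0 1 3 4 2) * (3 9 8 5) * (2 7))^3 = ((0 1 9 8 5 3 4 7 2))^3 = (0 8 4)(1 5 7)(2 9 3)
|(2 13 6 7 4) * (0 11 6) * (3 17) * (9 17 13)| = |(0 11 6 7 4 2 9 17 3 13)| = 10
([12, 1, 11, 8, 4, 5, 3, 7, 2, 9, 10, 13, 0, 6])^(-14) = [0, 1, 3, 13, 4, 5, 11, 7, 6, 9, 10, 8, 12, 2]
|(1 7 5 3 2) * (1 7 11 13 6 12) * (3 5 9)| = 20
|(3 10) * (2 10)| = |(2 10 3)| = 3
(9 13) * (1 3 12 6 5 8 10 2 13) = (1 3 12 6 5 8 10 2 13 9) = [0, 3, 13, 12, 4, 8, 5, 7, 10, 1, 2, 11, 6, 9]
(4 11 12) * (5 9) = (4 11 12)(5 9) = [0, 1, 2, 3, 11, 9, 6, 7, 8, 5, 10, 12, 4]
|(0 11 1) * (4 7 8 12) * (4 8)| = |(0 11 1)(4 7)(8 12)| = 6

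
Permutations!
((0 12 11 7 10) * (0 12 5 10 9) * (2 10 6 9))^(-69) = ((0 5 6 9)(2 10 12 11 7))^(-69) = (0 9 6 5)(2 10 12 11 7)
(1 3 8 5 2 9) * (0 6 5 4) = [6, 3, 9, 8, 0, 2, 5, 7, 4, 1] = (0 6 5 2 9 1 3 8 4)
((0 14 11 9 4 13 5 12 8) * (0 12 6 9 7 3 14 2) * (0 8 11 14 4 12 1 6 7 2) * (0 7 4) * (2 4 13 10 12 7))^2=((14)(0 2 8 1 6 9 7 3)(4 10 12 11)(5 13))^2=(14)(0 8 6 7)(1 9 3 2)(4 12)(10 11)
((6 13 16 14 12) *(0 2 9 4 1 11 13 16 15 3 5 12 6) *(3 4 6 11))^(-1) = (0 12 5 3 1 4 15 13 11 14 16 6 9 2)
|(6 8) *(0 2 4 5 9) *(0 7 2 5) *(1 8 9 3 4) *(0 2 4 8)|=10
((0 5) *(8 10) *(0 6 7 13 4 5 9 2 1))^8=((0 9 2 1)(4 5 6 7 13)(8 10))^8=(4 7 5 13 6)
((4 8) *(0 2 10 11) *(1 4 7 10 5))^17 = (0 11 10 7 8 4 1 5 2)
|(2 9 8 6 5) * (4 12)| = |(2 9 8 6 5)(4 12)| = 10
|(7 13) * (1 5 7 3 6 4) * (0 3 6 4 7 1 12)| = |(0 3 4 12)(1 5)(6 7 13)| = 12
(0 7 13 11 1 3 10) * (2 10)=[7, 3, 10, 2, 4, 5, 6, 13, 8, 9, 0, 1, 12, 11]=(0 7 13 11 1 3 2 10)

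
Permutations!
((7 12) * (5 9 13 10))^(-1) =((5 9 13 10)(7 12))^(-1) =(5 10 13 9)(7 12)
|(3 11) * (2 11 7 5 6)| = 6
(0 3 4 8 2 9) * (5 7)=[3, 1, 9, 4, 8, 7, 6, 5, 2, 0]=(0 3 4 8 2 9)(5 7)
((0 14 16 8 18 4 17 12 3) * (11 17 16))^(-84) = ((0 14 11 17 12 3)(4 16 8 18))^(-84) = (18)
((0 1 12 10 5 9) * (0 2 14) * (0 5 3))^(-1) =(0 3 10 12 1)(2 9 5 14)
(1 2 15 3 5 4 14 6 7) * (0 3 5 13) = (0 3 13)(1 2 15 5 4 14 6 7) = [3, 2, 15, 13, 14, 4, 7, 1, 8, 9, 10, 11, 12, 0, 6, 5]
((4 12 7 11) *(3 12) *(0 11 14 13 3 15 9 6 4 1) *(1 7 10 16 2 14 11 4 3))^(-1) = (0 1 13 14 2 16 10 12 3 6 9 15 4)(7 11)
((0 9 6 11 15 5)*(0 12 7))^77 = ((0 9 6 11 15 5 12 7))^77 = (0 5 6 7 15 9 12 11)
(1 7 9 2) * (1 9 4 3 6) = (1 7 4 3 6)(2 9) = [0, 7, 9, 6, 3, 5, 1, 4, 8, 2]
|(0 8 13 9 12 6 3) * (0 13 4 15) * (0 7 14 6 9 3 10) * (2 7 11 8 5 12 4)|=26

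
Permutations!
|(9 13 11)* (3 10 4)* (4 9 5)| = 7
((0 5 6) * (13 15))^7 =(0 5 6)(13 15)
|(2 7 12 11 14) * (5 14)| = 6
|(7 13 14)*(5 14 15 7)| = 6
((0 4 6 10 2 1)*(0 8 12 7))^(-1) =(0 7 12 8 1 2 10 6 4)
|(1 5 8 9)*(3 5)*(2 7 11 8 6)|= |(1 3 5 6 2 7 11 8 9)|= 9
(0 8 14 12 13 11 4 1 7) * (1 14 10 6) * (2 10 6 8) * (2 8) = (0 8 6 1 7)(2 10)(4 14 12 13 11) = [8, 7, 10, 3, 14, 5, 1, 0, 6, 9, 2, 4, 13, 11, 12]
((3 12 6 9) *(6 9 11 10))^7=((3 12 9)(6 11 10))^7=(3 12 9)(6 11 10)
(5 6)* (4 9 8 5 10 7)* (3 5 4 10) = (3 5 6)(4 9 8)(7 10) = [0, 1, 2, 5, 9, 6, 3, 10, 4, 8, 7]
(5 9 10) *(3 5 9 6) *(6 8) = (3 5 8 6)(9 10) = [0, 1, 2, 5, 4, 8, 3, 7, 6, 10, 9]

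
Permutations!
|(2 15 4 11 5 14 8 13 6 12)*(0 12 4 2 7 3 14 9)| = |(0 12 7 3 14 8 13 6 4 11 5 9)(2 15)| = 12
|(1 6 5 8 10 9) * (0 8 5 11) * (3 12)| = |(0 8 10 9 1 6 11)(3 12)| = 14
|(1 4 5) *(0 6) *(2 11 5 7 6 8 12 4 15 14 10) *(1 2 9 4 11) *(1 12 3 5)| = 15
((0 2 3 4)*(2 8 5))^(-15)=((0 8 5 2 3 4))^(-15)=(0 2)(3 8)(4 5)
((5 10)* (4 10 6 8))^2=(4 5 8 10 6)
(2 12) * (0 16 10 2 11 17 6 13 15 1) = [16, 0, 12, 3, 4, 5, 13, 7, 8, 9, 2, 17, 11, 15, 14, 1, 10, 6] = (0 16 10 2 12 11 17 6 13 15 1)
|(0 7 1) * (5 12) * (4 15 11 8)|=12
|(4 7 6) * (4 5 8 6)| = 6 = |(4 7)(5 8 6)|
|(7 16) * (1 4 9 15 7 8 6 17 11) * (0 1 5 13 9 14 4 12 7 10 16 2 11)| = 30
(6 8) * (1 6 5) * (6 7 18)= (1 7 18 6 8 5)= [0, 7, 2, 3, 4, 1, 8, 18, 5, 9, 10, 11, 12, 13, 14, 15, 16, 17, 6]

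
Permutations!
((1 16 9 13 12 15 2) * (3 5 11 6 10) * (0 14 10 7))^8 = ((0 14 10 3 5 11 6 7)(1 16 9 13 12 15 2))^8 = (1 16 9 13 12 15 2)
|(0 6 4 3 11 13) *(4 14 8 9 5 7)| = |(0 6 14 8 9 5 7 4 3 11 13)| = 11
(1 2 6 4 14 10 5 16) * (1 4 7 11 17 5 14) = [0, 2, 6, 3, 1, 16, 7, 11, 8, 9, 14, 17, 12, 13, 10, 15, 4, 5] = (1 2 6 7 11 17 5 16 4)(10 14)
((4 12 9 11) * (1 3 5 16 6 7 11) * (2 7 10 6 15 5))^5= (1 4 2 9 11 3 12 7)(5 15 16)(6 10)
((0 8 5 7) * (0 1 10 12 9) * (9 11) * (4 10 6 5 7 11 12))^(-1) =(12)(0 9 11 5 6 1 7 8)(4 10)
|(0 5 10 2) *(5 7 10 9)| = 4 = |(0 7 10 2)(5 9)|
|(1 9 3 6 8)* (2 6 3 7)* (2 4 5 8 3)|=|(1 9 7 4 5 8)(2 6 3)|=6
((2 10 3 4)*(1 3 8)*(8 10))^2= (10)(1 4 8 3 2)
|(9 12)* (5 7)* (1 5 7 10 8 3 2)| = 6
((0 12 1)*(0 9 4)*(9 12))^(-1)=(0 4 9)(1 12)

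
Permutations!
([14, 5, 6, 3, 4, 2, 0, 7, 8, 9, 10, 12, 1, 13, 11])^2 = (0 11 1 2)(5 6 14 12)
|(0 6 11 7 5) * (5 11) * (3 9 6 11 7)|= 6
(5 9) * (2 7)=(2 7)(5 9)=[0, 1, 7, 3, 4, 9, 6, 2, 8, 5]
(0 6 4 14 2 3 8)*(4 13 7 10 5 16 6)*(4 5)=(0 5 16 6 13 7 10 4 14 2 3 8)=[5, 1, 3, 8, 14, 16, 13, 10, 0, 9, 4, 11, 12, 7, 2, 15, 6]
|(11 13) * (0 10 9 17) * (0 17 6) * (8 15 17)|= 12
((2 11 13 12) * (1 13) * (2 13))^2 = (13)(1 11 2)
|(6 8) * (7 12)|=|(6 8)(7 12)|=2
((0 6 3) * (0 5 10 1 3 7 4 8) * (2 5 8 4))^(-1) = (0 8 3 1 10 5 2 7 6)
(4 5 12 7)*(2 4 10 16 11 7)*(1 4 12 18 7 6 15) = (1 4 5 18 7 10 16 11 6 15)(2 12) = [0, 4, 12, 3, 5, 18, 15, 10, 8, 9, 16, 6, 2, 13, 14, 1, 11, 17, 7]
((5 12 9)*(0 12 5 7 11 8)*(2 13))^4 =(13)(0 11 9)(7 12 8)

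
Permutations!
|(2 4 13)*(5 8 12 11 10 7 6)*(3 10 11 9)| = 24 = |(2 4 13)(3 10 7 6 5 8 12 9)|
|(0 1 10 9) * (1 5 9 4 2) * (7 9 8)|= |(0 5 8 7 9)(1 10 4 2)|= 20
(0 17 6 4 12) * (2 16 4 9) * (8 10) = (0 17 6 9 2 16 4 12)(8 10) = [17, 1, 16, 3, 12, 5, 9, 7, 10, 2, 8, 11, 0, 13, 14, 15, 4, 6]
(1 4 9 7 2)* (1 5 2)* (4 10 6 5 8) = [0, 10, 8, 3, 9, 2, 5, 1, 4, 7, 6] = (1 10 6 5 2 8 4 9 7)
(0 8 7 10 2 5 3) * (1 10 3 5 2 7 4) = [8, 10, 2, 0, 1, 5, 6, 3, 4, 9, 7] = (0 8 4 1 10 7 3)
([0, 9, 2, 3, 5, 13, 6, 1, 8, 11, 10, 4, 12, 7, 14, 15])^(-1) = (15)(1 7 13 5 4 11 9)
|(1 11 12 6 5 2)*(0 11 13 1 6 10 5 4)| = 8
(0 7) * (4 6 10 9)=(0 7)(4 6 10 9)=[7, 1, 2, 3, 6, 5, 10, 0, 8, 4, 9]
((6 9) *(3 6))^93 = ((3 6 9))^93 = (9)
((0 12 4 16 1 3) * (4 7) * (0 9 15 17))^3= (0 4 3 17 7 1 15 12 16 9)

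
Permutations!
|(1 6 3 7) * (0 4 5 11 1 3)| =6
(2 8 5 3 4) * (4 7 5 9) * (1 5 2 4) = (1 5 3 7 2 8 9) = [0, 5, 8, 7, 4, 3, 6, 2, 9, 1]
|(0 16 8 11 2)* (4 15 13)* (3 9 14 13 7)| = 35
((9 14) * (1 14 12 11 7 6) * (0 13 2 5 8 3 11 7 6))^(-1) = (0 7 12 9 14 1 6 11 3 8 5 2 13) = ((0 13 2 5 8 3 11 6 1 14 9 12 7))^(-1)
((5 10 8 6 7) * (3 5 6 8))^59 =((3 5 10)(6 7))^59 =(3 10 5)(6 7)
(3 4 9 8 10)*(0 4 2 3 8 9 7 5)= (0 4 7 5)(2 3)(8 10)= [4, 1, 3, 2, 7, 0, 6, 5, 10, 9, 8]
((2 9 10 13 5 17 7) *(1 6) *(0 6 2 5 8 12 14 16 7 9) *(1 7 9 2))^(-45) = (0 5)(2 7)(6 17)(8 9 12 10 14 13 16)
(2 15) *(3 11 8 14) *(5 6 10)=(2 15)(3 11 8 14)(5 6 10)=[0, 1, 15, 11, 4, 6, 10, 7, 14, 9, 5, 8, 12, 13, 3, 2]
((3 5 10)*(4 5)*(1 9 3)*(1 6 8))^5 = ((1 9 3 4 5 10 6 8))^5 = (1 10 3 8 5 9 6 4)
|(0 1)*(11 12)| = 2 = |(0 1)(11 12)|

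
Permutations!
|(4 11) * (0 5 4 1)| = |(0 5 4 11 1)| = 5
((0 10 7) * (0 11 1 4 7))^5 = ((0 10)(1 4 7 11))^5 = (0 10)(1 4 7 11)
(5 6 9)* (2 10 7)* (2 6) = (2 10 7 6 9 5) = [0, 1, 10, 3, 4, 2, 9, 6, 8, 5, 7]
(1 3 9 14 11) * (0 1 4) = (0 1 3 9 14 11 4) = [1, 3, 2, 9, 0, 5, 6, 7, 8, 14, 10, 4, 12, 13, 11]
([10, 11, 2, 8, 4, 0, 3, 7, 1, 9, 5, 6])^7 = (0 10 5)(1 6 8 11 3)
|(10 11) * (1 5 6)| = |(1 5 6)(10 11)| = 6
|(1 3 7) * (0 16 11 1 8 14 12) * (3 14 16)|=|(0 3 7 8 16 11 1 14 12)|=9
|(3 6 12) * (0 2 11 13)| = 12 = |(0 2 11 13)(3 6 12)|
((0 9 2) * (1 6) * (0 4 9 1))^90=((0 1 6)(2 4 9))^90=(9)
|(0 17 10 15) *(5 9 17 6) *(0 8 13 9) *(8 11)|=21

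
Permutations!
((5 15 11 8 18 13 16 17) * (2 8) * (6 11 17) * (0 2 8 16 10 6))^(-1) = (0 16 2)(5 17 15)(6 10 13 18 8 11)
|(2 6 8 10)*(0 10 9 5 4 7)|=|(0 10 2 6 8 9 5 4 7)|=9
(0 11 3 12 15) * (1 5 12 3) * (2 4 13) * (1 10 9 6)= (0 11 10 9 6 1 5 12 15)(2 4 13)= [11, 5, 4, 3, 13, 12, 1, 7, 8, 6, 9, 10, 15, 2, 14, 0]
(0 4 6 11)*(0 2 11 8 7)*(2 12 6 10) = (0 4 10 2 11 12 6 8 7) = [4, 1, 11, 3, 10, 5, 8, 0, 7, 9, 2, 12, 6]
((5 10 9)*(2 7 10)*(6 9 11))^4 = ((2 7 10 11 6 9 5))^4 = (2 6 7 9 10 5 11)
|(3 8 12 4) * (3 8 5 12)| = 5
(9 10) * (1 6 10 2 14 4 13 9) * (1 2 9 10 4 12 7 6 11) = (1 11)(2 14 12 7 6 4 13 10) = [0, 11, 14, 3, 13, 5, 4, 6, 8, 9, 2, 1, 7, 10, 12]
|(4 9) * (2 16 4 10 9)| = |(2 16 4)(9 10)| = 6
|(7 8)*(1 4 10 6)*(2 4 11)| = 6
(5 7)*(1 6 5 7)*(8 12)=(1 6 5)(8 12)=[0, 6, 2, 3, 4, 1, 5, 7, 12, 9, 10, 11, 8]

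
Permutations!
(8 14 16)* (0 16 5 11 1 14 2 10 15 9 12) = [16, 14, 10, 3, 4, 11, 6, 7, 2, 12, 15, 1, 0, 13, 5, 9, 8] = (0 16 8 2 10 15 9 12)(1 14 5 11)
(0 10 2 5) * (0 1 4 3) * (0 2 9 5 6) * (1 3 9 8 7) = (0 10 8 7 1 4 9 5 3 2 6) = [10, 4, 6, 2, 9, 3, 0, 1, 7, 5, 8]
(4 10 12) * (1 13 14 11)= (1 13 14 11)(4 10 12)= [0, 13, 2, 3, 10, 5, 6, 7, 8, 9, 12, 1, 4, 14, 11]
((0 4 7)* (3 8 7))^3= ((0 4 3 8 7))^3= (0 8 4 7 3)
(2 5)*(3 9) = (2 5)(3 9) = [0, 1, 5, 9, 4, 2, 6, 7, 8, 3]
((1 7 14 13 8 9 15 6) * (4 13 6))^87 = ((1 7 14 6)(4 13 8 9 15))^87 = (1 6 14 7)(4 8 15 13 9)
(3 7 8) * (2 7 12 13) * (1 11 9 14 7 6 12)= [0, 11, 6, 1, 4, 5, 12, 8, 3, 14, 10, 9, 13, 2, 7]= (1 11 9 14 7 8 3)(2 6 12 13)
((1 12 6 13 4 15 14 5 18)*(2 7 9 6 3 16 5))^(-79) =(1 18 5 16 3 12)(2 7 9 6 13 4 15 14)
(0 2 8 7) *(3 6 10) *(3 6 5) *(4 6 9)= (0 2 8 7)(3 5)(4 6 10 9)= [2, 1, 8, 5, 6, 3, 10, 0, 7, 4, 9]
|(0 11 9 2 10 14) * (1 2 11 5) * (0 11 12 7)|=10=|(0 5 1 2 10 14 11 9 12 7)|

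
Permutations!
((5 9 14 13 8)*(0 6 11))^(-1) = ((0 6 11)(5 9 14 13 8))^(-1) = (0 11 6)(5 8 13 14 9)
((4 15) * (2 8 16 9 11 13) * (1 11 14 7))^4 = (1 8 7 2 14 13 9 11 16)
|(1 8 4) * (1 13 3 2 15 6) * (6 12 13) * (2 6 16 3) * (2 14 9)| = 6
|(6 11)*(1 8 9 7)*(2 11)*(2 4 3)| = |(1 8 9 7)(2 11 6 4 3)| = 20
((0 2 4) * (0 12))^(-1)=(0 12 4 2)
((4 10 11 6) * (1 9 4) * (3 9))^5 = (1 11 4 3 6 10 9) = ((1 3 9 4 10 11 6))^5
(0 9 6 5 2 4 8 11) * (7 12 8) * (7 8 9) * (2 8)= (0 7 12 9 6 5 8 11)(2 4)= [7, 1, 4, 3, 2, 8, 5, 12, 11, 6, 10, 0, 9]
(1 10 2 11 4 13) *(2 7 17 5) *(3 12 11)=(1 10 7 17 5 2 3 12 11 4 13)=[0, 10, 3, 12, 13, 2, 6, 17, 8, 9, 7, 4, 11, 1, 14, 15, 16, 5]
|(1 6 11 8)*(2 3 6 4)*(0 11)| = 8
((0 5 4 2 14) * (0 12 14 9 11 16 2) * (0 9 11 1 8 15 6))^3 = (16)(0 9 15 5 1 6 4 8)(12 14)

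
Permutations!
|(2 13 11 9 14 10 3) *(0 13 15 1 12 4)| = 12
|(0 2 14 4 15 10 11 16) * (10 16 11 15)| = |(0 2 14 4 10 15 16)| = 7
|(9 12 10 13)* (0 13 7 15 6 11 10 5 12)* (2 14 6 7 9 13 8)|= 8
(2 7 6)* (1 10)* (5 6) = [0, 10, 7, 3, 4, 6, 2, 5, 8, 9, 1] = (1 10)(2 7 5 6)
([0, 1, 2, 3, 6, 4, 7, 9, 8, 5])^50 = [0, 1, 2, 3, 4, 5, 6, 7, 8, 9]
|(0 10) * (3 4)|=2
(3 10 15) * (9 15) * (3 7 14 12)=(3 10 9 15 7 14 12)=[0, 1, 2, 10, 4, 5, 6, 14, 8, 15, 9, 11, 3, 13, 12, 7]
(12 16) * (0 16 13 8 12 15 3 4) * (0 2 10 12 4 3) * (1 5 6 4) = (0 16 15)(1 5 6 4 2 10 12 13 8) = [16, 5, 10, 3, 2, 6, 4, 7, 1, 9, 12, 11, 13, 8, 14, 0, 15]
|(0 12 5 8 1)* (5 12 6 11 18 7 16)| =9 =|(0 6 11 18 7 16 5 8 1)|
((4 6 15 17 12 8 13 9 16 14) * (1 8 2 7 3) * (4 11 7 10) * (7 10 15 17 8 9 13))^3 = (1 14 4 12 8)(2 7 9 11 6)(3 16 10 17 15)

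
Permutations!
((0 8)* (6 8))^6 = ((0 6 8))^6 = (8)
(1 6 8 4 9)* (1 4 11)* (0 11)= (0 11 1 6 8)(4 9)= [11, 6, 2, 3, 9, 5, 8, 7, 0, 4, 10, 1]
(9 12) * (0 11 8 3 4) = [11, 1, 2, 4, 0, 5, 6, 7, 3, 12, 10, 8, 9] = (0 11 8 3 4)(9 12)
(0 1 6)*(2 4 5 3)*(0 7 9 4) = (0 1 6 7 9 4 5 3 2) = [1, 6, 0, 2, 5, 3, 7, 9, 8, 4]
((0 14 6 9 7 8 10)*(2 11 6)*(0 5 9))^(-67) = ((0 14 2 11 6)(5 9 7 8 10))^(-67) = (0 11 14 6 2)(5 8 9 10 7)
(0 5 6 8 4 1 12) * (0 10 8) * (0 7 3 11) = [5, 12, 2, 11, 1, 6, 7, 3, 4, 9, 8, 0, 10] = (0 5 6 7 3 11)(1 12 10 8 4)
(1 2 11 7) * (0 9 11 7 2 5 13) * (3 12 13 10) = (0 9 11 2 7 1 5 10 3 12 13) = [9, 5, 7, 12, 4, 10, 6, 1, 8, 11, 3, 2, 13, 0]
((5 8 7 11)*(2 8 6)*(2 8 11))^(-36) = (11)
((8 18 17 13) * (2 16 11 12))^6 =((2 16 11 12)(8 18 17 13))^6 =(2 11)(8 17)(12 16)(13 18)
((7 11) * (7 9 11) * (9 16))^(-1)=(9 16 11)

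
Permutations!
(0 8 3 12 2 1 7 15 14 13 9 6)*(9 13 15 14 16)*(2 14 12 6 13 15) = [8, 7, 1, 6, 4, 5, 0, 12, 3, 13, 10, 11, 14, 15, 2, 16, 9] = (0 8 3 6)(1 7 12 14 2)(9 13 15 16)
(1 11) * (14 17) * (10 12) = (1 11)(10 12)(14 17) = [0, 11, 2, 3, 4, 5, 6, 7, 8, 9, 12, 1, 10, 13, 17, 15, 16, 14]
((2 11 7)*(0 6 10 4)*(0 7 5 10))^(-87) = ((0 6)(2 11 5 10 4 7))^(-87) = (0 6)(2 10)(4 11)(5 7)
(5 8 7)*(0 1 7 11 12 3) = (0 1 7 5 8 11 12 3) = [1, 7, 2, 0, 4, 8, 6, 5, 11, 9, 10, 12, 3]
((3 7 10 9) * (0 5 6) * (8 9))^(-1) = (0 6 5)(3 9 8 10 7)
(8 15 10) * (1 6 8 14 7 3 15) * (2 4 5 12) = (1 6 8)(2 4 5 12)(3 15 10 14 7) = [0, 6, 4, 15, 5, 12, 8, 3, 1, 9, 14, 11, 2, 13, 7, 10]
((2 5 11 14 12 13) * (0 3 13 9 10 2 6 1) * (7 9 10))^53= ((0 3 13 6 1)(2 5 11 14 12 10)(7 9))^53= (0 6 3 1 13)(2 10 12 14 11 5)(7 9)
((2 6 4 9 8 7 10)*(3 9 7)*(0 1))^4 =(2 10 7 4 6)(3 9 8)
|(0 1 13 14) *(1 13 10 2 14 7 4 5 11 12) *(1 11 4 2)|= |(0 13 7 2 14)(1 10)(4 5)(11 12)|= 10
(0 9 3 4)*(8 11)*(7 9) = [7, 1, 2, 4, 0, 5, 6, 9, 11, 3, 10, 8] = (0 7 9 3 4)(8 11)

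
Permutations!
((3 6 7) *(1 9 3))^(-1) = ((1 9 3 6 7))^(-1) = (1 7 6 3 9)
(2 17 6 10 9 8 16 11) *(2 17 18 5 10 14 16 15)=[0, 1, 18, 3, 4, 10, 14, 7, 15, 8, 9, 17, 12, 13, 16, 2, 11, 6, 5]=(2 18 5 10 9 8 15)(6 14 16 11 17)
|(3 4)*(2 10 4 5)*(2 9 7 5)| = 12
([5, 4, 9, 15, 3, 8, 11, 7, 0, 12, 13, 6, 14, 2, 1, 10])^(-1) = [8, 14, 13, 4, 1, 0, 11, 7, 5, 2, 15, 6, 9, 10, 12, 3]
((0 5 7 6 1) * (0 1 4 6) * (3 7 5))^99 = ((0 3 7)(4 6))^99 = (7)(4 6)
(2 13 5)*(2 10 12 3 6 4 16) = (2 13 5 10 12 3 6 4 16) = [0, 1, 13, 6, 16, 10, 4, 7, 8, 9, 12, 11, 3, 5, 14, 15, 2]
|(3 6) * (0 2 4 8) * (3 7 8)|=7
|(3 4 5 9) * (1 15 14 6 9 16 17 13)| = 11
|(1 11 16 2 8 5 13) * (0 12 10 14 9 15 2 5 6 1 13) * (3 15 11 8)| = 24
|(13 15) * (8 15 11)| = |(8 15 13 11)| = 4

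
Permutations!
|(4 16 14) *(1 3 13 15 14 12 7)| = |(1 3 13 15 14 4 16 12 7)| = 9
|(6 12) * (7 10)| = |(6 12)(7 10)| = 2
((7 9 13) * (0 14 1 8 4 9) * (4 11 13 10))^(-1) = ((0 14 1 8 11 13 7)(4 9 10))^(-1) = (0 7 13 11 8 1 14)(4 10 9)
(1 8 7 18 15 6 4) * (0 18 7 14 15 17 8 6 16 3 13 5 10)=[18, 6, 2, 13, 1, 10, 4, 7, 14, 9, 0, 11, 12, 5, 15, 16, 3, 8, 17]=(0 18 17 8 14 15 16 3 13 5 10)(1 6 4)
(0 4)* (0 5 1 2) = (0 4 5 1 2) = [4, 2, 0, 3, 5, 1]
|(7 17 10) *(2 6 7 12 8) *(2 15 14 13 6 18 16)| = |(2 18 16)(6 7 17 10 12 8 15 14 13)| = 9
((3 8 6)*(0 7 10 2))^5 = ((0 7 10 2)(3 8 6))^5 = (0 7 10 2)(3 6 8)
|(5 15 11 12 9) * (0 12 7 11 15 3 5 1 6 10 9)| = |(15)(0 12)(1 6 10 9)(3 5)(7 11)| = 4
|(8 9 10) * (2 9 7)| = |(2 9 10 8 7)| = 5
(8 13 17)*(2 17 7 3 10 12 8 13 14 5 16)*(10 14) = (2 17 13 7 3 14 5 16)(8 10 12) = [0, 1, 17, 14, 4, 16, 6, 3, 10, 9, 12, 11, 8, 7, 5, 15, 2, 13]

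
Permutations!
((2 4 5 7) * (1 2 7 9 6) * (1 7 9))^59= ((1 2 4 5)(6 7 9))^59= (1 5 4 2)(6 9 7)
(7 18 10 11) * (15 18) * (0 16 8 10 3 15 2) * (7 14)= [16, 1, 0, 15, 4, 5, 6, 2, 10, 9, 11, 14, 12, 13, 7, 18, 8, 17, 3]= (0 16 8 10 11 14 7 2)(3 15 18)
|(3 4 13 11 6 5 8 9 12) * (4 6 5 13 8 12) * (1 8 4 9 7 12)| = |(1 8 7 12 3 6 13 11 5)| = 9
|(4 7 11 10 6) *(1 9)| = 10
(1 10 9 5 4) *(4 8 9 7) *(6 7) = (1 10 6 7 4)(5 8 9) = [0, 10, 2, 3, 1, 8, 7, 4, 9, 5, 6]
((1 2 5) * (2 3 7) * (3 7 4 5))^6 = (7)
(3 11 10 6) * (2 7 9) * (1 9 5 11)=(1 9 2 7 5 11 10 6 3)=[0, 9, 7, 1, 4, 11, 3, 5, 8, 2, 6, 10]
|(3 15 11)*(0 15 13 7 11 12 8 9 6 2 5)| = 8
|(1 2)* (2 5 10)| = 4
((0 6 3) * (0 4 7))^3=((0 6 3 4 7))^3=(0 4 6 7 3)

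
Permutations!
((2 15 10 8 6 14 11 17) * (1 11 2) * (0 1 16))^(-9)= (0 1 11 17 16)(2 8)(6 15)(10 14)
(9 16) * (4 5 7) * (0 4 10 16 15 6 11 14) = [4, 1, 2, 3, 5, 7, 11, 10, 8, 15, 16, 14, 12, 13, 0, 6, 9] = (0 4 5 7 10 16 9 15 6 11 14)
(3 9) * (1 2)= (1 2)(3 9)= [0, 2, 1, 9, 4, 5, 6, 7, 8, 3]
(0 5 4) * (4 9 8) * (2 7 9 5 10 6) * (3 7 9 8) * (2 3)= [10, 1, 9, 7, 0, 5, 3, 8, 4, 2, 6]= (0 10 6 3 7 8 4)(2 9)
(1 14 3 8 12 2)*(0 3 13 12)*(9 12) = [3, 14, 1, 8, 4, 5, 6, 7, 0, 12, 10, 11, 2, 9, 13] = (0 3 8)(1 14 13 9 12 2)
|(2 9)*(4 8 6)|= |(2 9)(4 8 6)|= 6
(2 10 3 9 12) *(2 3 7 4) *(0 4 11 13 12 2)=(0 4)(2 10 7 11 13 12 3 9)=[4, 1, 10, 9, 0, 5, 6, 11, 8, 2, 7, 13, 3, 12]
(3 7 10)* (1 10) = (1 10 3 7) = [0, 10, 2, 7, 4, 5, 6, 1, 8, 9, 3]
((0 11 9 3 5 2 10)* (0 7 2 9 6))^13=(0 11 6)(2 10 7)(3 5 9)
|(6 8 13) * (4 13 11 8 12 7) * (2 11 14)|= |(2 11 8 14)(4 13 6 12 7)|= 20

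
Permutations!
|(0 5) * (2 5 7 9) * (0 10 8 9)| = |(0 7)(2 5 10 8 9)| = 10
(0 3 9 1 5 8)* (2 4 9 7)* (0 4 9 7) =(0 3)(1 5 8 4 7 2 9) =[3, 5, 9, 0, 7, 8, 6, 2, 4, 1]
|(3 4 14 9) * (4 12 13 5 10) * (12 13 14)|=8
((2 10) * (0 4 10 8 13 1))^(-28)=(13)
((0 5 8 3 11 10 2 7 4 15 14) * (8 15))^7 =((0 5 15 14)(2 7 4 8 3 11 10))^7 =(0 14 15 5)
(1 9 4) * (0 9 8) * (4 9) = (9)(0 4 1 8) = [4, 8, 2, 3, 1, 5, 6, 7, 0, 9]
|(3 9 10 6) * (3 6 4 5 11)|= |(3 9 10 4 5 11)|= 6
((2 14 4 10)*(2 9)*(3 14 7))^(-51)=((2 7 3 14 4 10 9))^(-51)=(2 10 14 7 9 4 3)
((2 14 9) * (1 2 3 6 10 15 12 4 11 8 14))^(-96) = (3 12 14 10 11)(4 9 15 8 6)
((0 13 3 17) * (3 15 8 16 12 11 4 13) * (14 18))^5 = (0 17 3)(4 12 8 13 11 16 15)(14 18)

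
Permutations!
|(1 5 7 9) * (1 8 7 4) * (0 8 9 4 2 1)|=12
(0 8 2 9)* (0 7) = [8, 1, 9, 3, 4, 5, 6, 0, 2, 7] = (0 8 2 9 7)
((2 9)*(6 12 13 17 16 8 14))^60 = (6 16 12 8 13 14 17)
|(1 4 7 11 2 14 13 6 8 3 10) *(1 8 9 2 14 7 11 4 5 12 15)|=24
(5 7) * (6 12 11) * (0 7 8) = (0 7 5 8)(6 12 11) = [7, 1, 2, 3, 4, 8, 12, 5, 0, 9, 10, 6, 11]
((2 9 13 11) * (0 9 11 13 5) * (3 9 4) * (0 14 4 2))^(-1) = (0 11 2)(3 4 14 5 9)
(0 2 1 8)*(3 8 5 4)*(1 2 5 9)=[5, 9, 2, 8, 3, 4, 6, 7, 0, 1]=(0 5 4 3 8)(1 9)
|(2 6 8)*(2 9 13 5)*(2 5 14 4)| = 7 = |(2 6 8 9 13 14 4)|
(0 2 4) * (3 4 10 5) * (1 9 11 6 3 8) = (0 2 10 5 8 1 9 11 6 3 4) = [2, 9, 10, 4, 0, 8, 3, 7, 1, 11, 5, 6]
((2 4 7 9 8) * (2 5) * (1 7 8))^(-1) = ((1 7 9)(2 4 8 5))^(-1) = (1 9 7)(2 5 8 4)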